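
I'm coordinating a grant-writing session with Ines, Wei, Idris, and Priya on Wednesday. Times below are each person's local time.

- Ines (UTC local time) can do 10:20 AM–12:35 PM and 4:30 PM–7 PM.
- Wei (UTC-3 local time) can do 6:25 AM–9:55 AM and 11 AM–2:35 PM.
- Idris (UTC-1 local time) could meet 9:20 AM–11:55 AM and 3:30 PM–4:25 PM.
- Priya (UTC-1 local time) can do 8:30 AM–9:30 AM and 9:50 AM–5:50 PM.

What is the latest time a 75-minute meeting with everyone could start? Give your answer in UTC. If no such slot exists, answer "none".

Ines in UTC: 10:20-12:35, 16:30-19:00.
Wei in UTC: 09:25-12:55, 14:00-17:35 (add 3h to convert from UTC-3).
Idris in UTC: 10:20-12:55, 16:30-17:25 (add 1h to convert from UTC-1).
Priya in UTC: 09:30-10:30, 10:50-18:50 (add 1h to convert from UTC-1).
Ines ∩ Wei: 10:20-12:35, 16:30-17:35.
Ines ∩ Wei ∩ Idris: 10:20-12:35, 16:30-17:25.
Ines ∩ Wei ∩ Idris ∩ Priya: 10:20-10:30, 10:50-12:35, 16:30-17:25.
The last common window of at least 75 minutes is 10:50-12:35; a 75-minute meeting can start as late as 11:20 and still end by 12:35.

11:20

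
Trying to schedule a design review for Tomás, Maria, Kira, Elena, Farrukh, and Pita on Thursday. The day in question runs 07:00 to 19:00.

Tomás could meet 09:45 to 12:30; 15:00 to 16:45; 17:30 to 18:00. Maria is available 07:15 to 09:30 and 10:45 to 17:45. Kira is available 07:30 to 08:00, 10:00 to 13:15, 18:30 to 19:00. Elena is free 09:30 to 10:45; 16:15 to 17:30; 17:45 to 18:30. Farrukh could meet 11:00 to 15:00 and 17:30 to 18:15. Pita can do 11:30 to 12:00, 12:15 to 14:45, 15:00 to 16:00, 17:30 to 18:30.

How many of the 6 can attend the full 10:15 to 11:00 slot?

Tomás and Kira can make the full 10:15-11:00 slot — that's 2.

2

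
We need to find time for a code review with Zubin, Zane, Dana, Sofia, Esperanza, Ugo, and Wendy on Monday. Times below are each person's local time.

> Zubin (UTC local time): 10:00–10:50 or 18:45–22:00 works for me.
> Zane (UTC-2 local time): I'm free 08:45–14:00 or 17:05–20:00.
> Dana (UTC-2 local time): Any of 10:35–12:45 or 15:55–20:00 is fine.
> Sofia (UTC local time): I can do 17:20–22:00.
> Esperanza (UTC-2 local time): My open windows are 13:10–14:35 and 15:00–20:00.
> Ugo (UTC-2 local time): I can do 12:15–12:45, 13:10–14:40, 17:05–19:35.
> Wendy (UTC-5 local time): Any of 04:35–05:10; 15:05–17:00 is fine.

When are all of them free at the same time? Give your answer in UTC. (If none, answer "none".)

Zubin in UTC: 10:00-10:50, 18:45-22:00.
Zane in UTC: 10:45-16:00, 19:05-22:00 (add 2h to convert from UTC-2).
Dana in UTC: 12:35-14:45, 17:55-22:00 (add 2h to convert from UTC-2).
Sofia in UTC: 17:20-22:00.
Esperanza in UTC: 15:10-16:35, 17:00-22:00 (add 2h to convert from UTC-2).
Ugo in UTC: 14:15-14:45, 15:10-16:40, 19:05-21:35 (add 2h to convert from UTC-2).
Wendy in UTC: 09:35-10:10, 20:05-22:00 (add 5h to convert from UTC-5).
Zubin ∩ Zane: 10:45-10:50, 19:05-22:00.
Zubin ∩ Zane ∩ Dana: 19:05-22:00.
Zubin ∩ Zane ∩ Dana ∩ Sofia: 19:05-22:00.
Zubin ∩ Zane ∩ Dana ∩ Sofia ∩ Esperanza: 19:05-22:00.
Zubin ∩ Zane ∩ Dana ∩ Sofia ∩ Esperanza ∩ Ugo: 19:05-21:35.
Zubin ∩ Zane ∩ Dana ∩ Sofia ∩ Esperanza ∩ Ugo ∩ Wendy: 20:05-21:35.

20:05-21:35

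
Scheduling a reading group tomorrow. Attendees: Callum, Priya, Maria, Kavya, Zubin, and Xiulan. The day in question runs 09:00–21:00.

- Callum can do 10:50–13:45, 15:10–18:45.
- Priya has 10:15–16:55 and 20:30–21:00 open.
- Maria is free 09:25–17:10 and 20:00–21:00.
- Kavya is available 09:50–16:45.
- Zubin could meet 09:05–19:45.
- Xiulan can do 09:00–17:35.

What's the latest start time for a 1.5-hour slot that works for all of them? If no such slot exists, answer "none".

15:15

Callum ∩ Priya: 10:50-13:45, 15:10-16:55.
Callum ∩ Priya ∩ Maria: 10:50-13:45, 15:10-16:55.
Callum ∩ Priya ∩ Maria ∩ Kavya: 10:50-13:45, 15:10-16:45.
Callum ∩ Priya ∩ Maria ∩ Kavya ∩ Zubin: 10:50-13:45, 15:10-16:45.
Callum ∩ Priya ∩ Maria ∩ Kavya ∩ Zubin ∩ Xiulan: 10:50-13:45, 15:10-16:45.
So the common availability across everyone is 10:50-13:45, 15:10-16:45.
The last common window of at least 90 minutes is 15:10-16:45; a 90-minute meeting can start as late as 15:15 and still end by 16:45.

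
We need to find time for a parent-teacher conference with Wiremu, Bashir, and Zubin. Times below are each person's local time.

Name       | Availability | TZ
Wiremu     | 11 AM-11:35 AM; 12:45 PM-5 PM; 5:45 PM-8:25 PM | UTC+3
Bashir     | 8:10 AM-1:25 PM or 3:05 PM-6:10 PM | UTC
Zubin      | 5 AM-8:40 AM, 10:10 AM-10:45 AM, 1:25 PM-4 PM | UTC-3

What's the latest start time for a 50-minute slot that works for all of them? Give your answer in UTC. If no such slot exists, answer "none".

Wiremu in UTC: 08:00-08:35, 09:45-14:00, 14:45-17:25 (subtract 3h to convert from UTC+3).
Bashir in UTC: 08:10-13:25, 15:05-18:10.
Zubin in UTC: 08:00-11:40, 13:10-13:45, 16:25-19:00 (add 3h to convert from UTC-3).
Wiremu ∩ Bashir: 08:10-08:35, 09:45-13:25, 15:05-17:25.
Wiremu ∩ Bashir ∩ Zubin: 08:10-08:35, 09:45-11:40, 13:10-13:25, 16:25-17:25.
Those are the intersection windows.
The last common window of at least 50 minutes is 16:25-17:25; a 50-minute meeting can start as late as 16:35 and still end by 17:25.

16:35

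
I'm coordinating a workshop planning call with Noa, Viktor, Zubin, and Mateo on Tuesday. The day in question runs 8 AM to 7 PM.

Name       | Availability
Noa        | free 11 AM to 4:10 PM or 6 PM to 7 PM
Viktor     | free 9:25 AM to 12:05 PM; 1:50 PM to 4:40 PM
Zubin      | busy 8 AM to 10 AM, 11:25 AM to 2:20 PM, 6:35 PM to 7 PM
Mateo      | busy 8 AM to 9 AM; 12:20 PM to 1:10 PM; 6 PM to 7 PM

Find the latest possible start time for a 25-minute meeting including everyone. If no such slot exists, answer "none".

15:45

Noa free: 11:00-16:10, 18:00-19:00.
Viktor free: 09:25-12:05, 13:50-16:40.
Zubin free: 10:00-11:25, 14:20-18:35 (invert busy blocks within the working day).
Mateo free: 09:00-12:20, 13:10-18:00 (invert busy blocks within the working day).
Noa ∩ Viktor: 11:00-12:05, 13:50-16:10.
Noa ∩ Viktor ∩ Zubin: 11:00-11:25, 14:20-16:10.
Noa ∩ Viktor ∩ Zubin ∩ Mateo: 11:00-11:25, 14:20-16:10.
The last common window of at least 25 minutes is 14:20-16:10; a 25-minute meeting can start as late as 15:45 and still end by 16:10.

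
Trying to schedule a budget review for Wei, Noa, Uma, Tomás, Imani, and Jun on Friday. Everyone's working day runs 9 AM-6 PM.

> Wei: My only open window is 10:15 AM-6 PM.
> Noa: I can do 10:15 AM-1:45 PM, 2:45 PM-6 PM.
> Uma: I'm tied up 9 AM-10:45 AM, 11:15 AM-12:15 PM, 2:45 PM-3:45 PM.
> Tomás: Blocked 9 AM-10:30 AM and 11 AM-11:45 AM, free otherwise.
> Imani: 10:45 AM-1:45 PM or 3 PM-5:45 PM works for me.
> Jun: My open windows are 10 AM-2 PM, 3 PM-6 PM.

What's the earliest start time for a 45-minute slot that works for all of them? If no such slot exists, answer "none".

12:15

Wei free: 10:15-18:00.
Noa free: 10:15-13:45, 14:45-18:00.
Uma free: 10:45-11:15, 12:15-14:45, 15:45-18:00 (invert busy blocks within the working day).
Tomás free: 10:30-11:00, 11:45-18:00 (invert busy blocks within the working day).
Imani free: 10:45-13:45, 15:00-17:45.
Jun free: 10:00-14:00, 15:00-18:00.
Wei ∩ Noa: 10:15-13:45, 14:45-18:00.
Wei ∩ Noa ∩ Uma: 10:45-11:15, 12:15-13:45, 15:45-18:00.
Wei ∩ Noa ∩ Uma ∩ Tomás: 10:45-11:00, 12:15-13:45, 15:45-18:00.
Wei ∩ Noa ∩ Uma ∩ Tomás ∩ Imani: 10:45-11:00, 12:15-13:45, 15:45-17:45.
Wei ∩ Noa ∩ Uma ∩ Tomás ∩ Imani ∩ Jun: 10:45-11:00, 12:15-13:45, 15:45-17:45.
The first common window of at least 45 minutes is 12:15-13:45, so the earliest start is 12:15.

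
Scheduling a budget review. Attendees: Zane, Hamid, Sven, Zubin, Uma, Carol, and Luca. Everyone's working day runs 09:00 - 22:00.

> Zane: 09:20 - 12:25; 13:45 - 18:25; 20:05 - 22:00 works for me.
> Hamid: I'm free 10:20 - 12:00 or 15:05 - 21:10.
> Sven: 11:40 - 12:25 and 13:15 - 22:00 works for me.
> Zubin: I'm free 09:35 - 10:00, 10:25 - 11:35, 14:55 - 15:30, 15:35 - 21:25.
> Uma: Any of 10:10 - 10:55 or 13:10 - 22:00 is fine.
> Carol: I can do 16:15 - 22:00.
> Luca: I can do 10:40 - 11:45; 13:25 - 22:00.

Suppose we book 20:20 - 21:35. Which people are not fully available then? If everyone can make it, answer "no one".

Zane: free for 20:20-21:35. Hamid: not fully free for 20:20-21:35. Sven: free for 20:20-21:35. Zubin: not fully free for 20:20-21:35. Uma: free for 20:20-21:35. Carol: free for 20:20-21:35. Luca: free for 20:20-21:35.

Hamid, Zubin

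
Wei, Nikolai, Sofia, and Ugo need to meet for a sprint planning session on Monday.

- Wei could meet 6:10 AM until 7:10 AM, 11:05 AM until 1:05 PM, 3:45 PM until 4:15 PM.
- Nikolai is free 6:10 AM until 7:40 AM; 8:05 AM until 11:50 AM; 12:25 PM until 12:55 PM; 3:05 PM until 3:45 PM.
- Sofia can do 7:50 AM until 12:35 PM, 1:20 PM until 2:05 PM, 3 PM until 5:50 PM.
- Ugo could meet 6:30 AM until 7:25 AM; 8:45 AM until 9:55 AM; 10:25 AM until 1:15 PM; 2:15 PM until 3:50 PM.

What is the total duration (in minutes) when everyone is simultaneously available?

55

Wei ∩ Nikolai: 06:10-07:10, 11:05-11:50, 12:25-12:55.
Wei ∩ Nikolai ∩ Sofia: 11:05-11:50, 12:25-12:35.
Wei ∩ Nikolai ∩ Sofia ∩ Ugo: 11:05-11:50, 12:25-12:35.
Summing the common windows: 45 + 10 = 55 minutes.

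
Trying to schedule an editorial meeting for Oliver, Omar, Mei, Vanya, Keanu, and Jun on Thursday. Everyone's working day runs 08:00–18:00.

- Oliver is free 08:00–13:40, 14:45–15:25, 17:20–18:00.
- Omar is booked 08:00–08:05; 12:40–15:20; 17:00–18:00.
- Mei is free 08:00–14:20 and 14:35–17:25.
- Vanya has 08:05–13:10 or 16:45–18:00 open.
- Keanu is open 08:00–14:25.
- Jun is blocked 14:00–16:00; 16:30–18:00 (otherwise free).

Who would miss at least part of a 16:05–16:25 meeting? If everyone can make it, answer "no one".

Oliver free: 08:00-13:40, 14:45-15:25, 17:20-18:00.
Omar free: 08:05-12:40, 15:20-17:00 (invert busy blocks within the working day).
Mei free: 08:00-14:20, 14:35-17:25.
Vanya free: 08:05-13:10, 16:45-18:00.
Keanu free: 08:00-14:25.
Jun free: 08:00-14:00, 16:00-16:30 (invert busy blocks within the working day).
Oliver: not fully free for 16:05-16:25. Omar: free for 16:05-16:25. Mei: free for 16:05-16:25. Vanya: not fully free for 16:05-16:25. Keanu: not fully free for 16:05-16:25. Jun: free for 16:05-16:25.

Keanu, Oliver, Vanya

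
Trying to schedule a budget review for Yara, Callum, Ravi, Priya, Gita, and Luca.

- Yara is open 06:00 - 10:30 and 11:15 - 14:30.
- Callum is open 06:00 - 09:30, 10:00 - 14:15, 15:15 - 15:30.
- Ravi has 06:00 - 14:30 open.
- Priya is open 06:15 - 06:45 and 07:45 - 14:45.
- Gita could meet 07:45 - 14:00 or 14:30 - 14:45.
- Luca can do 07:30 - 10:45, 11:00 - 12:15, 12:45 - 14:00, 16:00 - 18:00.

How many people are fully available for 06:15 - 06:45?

4

Yara, Callum, Ravi, and Priya can make the full 06:15-06:45 slot — that's 4.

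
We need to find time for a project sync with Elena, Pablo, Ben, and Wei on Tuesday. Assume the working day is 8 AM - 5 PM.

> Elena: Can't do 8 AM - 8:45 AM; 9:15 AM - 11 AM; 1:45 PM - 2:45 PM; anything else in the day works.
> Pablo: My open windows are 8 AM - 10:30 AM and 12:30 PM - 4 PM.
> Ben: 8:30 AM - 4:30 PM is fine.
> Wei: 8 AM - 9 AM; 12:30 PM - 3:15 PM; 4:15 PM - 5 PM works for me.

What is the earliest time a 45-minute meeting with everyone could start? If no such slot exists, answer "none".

Elena free: 08:45-09:15, 11:00-13:45, 14:45-17:00 (invert busy blocks within the working day).
Pablo free: 08:00-10:30, 12:30-16:00.
Ben free: 08:30-16:30.
Wei free: 08:00-09:00, 12:30-15:15, 16:15-17:00.
Elena ∩ Pablo: 08:45-09:15, 12:30-13:45, 14:45-16:00.
Elena ∩ Pablo ∩ Ben: 08:45-09:15, 12:30-13:45, 14:45-16:00.
Elena ∩ Pablo ∩ Ben ∩ Wei: 08:45-09:00, 12:30-13:45, 14:45-15:15.
The first common window of at least 45 minutes is 12:30-13:45, so the earliest start is 12:30.

12:30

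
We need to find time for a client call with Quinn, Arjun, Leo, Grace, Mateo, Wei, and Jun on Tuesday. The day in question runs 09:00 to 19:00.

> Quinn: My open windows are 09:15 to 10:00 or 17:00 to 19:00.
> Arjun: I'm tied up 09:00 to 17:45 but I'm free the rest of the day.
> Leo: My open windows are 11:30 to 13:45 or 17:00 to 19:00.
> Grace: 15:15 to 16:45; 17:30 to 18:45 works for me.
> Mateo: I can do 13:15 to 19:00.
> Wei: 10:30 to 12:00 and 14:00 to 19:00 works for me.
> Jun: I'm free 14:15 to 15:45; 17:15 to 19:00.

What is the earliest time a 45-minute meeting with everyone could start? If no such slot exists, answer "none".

17:45

Quinn free: 09:15-10:00, 17:00-19:00.
Arjun free: 17:45-19:00 (invert busy blocks within the working day).
Leo free: 11:30-13:45, 17:00-19:00.
Grace free: 15:15-16:45, 17:30-18:45.
Mateo free: 13:15-19:00.
Wei free: 10:30-12:00, 14:00-19:00.
Jun free: 14:15-15:45, 17:15-19:00.
Quinn ∩ Arjun: 17:45-19:00.
Quinn ∩ Arjun ∩ Leo: 17:45-19:00.
Quinn ∩ Arjun ∩ Leo ∩ Grace: 17:45-18:45.
Quinn ∩ Arjun ∩ Leo ∩ Grace ∩ Mateo: 17:45-18:45.
Quinn ∩ Arjun ∩ Leo ∩ Grace ∩ Mateo ∩ Wei: 17:45-18:45.
Quinn ∩ Arjun ∩ Leo ∩ Grace ∩ Mateo ∩ Wei ∩ Jun: 17:45-18:45.
The first common window of at least 45 minutes is 17:45-18:45, so the earliest start is 17:45.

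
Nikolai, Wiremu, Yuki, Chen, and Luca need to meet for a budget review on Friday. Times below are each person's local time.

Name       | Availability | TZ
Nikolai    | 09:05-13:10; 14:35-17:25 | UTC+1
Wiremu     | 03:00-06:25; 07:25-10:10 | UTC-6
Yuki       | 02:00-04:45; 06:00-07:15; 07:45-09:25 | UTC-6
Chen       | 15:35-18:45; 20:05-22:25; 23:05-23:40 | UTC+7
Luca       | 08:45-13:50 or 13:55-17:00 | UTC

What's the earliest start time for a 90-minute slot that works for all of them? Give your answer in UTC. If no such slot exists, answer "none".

09:00

Nikolai in UTC: 08:05-12:10, 13:35-16:25 (subtract 1h to convert from UTC+1).
Wiremu in UTC: 09:00-12:25, 13:25-16:10 (add 6h to convert from UTC-6).
Yuki in UTC: 08:00-10:45, 12:00-13:15, 13:45-15:25 (add 6h to convert from UTC-6).
Chen in UTC: 08:35-11:45, 13:05-15:25, 16:05-16:40 (subtract 7h to convert from UTC+7).
Luca in UTC: 08:45-13:50, 13:55-17:00.
Nikolai ∩ Wiremu: 09:00-12:10, 13:35-16:10.
Nikolai ∩ Wiremu ∩ Yuki: 09:00-10:45, 12:00-12:10, 13:45-15:25.
Nikolai ∩ Wiremu ∩ Yuki ∩ Chen: 09:00-10:45, 13:45-15:25.
Nikolai ∩ Wiremu ∩ Yuki ∩ Chen ∩ Luca: 09:00-10:45, 13:45-13:50, 13:55-15:25.
The first common window of at least 90 minutes is 09:00-10:45, so the earliest start is 09:00.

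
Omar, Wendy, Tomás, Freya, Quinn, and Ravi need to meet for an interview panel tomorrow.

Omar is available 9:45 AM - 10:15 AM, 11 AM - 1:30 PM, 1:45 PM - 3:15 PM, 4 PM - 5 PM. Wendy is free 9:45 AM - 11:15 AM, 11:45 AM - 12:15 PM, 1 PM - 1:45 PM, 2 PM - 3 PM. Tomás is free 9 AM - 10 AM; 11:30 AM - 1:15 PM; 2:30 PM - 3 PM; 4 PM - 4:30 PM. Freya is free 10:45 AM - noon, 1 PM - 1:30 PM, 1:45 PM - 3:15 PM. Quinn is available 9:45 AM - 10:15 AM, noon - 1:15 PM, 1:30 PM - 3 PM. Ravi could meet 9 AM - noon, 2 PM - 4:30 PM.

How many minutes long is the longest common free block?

Omar ∩ Wendy: 09:45-10:15, 11:00-11:15, 11:45-12:15, 13:00-13:30, 14:00-15:00.
Omar ∩ Wendy ∩ Tomás: 09:45-10:00, 11:45-12:15, 13:00-13:15, 14:30-15:00.
Omar ∩ Wendy ∩ Tomás ∩ Freya: 11:45-12:00, 13:00-13:15, 14:30-15:00.
Omar ∩ Wendy ∩ Tomás ∩ Freya ∩ Quinn: 13:00-13:15, 14:30-15:00.
Omar ∩ Wendy ∩ Tomás ∩ Freya ∩ Quinn ∩ Ravi: 14:30-15:00.
Those are the intersection windows.
The longest is 14:30-15:00 at 30 minutes.

30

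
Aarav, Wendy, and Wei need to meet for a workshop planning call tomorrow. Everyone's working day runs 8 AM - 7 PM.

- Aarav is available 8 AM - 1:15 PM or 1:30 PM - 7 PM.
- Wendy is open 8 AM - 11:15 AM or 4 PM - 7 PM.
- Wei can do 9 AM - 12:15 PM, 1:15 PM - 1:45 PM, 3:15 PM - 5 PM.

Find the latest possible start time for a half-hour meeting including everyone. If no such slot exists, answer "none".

16:30

Aarav ∩ Wendy: 08:00-11:15, 16:00-19:00.
Aarav ∩ Wendy ∩ Wei: 09:00-11:15, 16:00-17:00.
The last common window of at least 30 minutes is 16:00-17:00; a 30-minute meeting can start as late as 16:30 and still end by 17:00.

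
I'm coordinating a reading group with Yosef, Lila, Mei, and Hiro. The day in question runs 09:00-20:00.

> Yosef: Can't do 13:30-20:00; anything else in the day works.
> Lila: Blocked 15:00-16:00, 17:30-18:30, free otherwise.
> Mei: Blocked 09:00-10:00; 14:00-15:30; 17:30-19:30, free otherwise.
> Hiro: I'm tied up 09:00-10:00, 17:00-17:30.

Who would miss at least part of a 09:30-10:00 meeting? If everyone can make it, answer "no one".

Yosef free: 09:00-13:30 (invert busy blocks within the working day).
Lila free: 09:00-15:00, 16:00-17:30, 18:30-20:00 (invert busy blocks within the working day).
Mei free: 10:00-14:00, 15:30-17:30, 19:30-20:00 (invert busy blocks within the working day).
Hiro free: 10:00-17:00, 17:30-20:00 (invert busy blocks within the working day).
Yosef: free for 09:30-10:00. Lila: free for 09:30-10:00. Mei: not fully free for 09:30-10:00. Hiro: not fully free for 09:30-10:00.

Hiro, Mei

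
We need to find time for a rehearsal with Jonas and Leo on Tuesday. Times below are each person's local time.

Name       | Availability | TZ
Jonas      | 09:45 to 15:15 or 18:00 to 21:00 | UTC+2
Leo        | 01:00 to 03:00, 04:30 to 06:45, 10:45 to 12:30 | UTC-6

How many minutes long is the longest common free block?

135

Jonas in UTC: 07:45-13:15, 16:00-19:00 (subtract 2h to convert from UTC+2).
Leo in UTC: 07:00-09:00, 10:30-12:45, 16:45-18:30 (add 6h to convert from UTC-6).
Jonas ∩ Leo: 07:45-09:00, 10:30-12:45, 16:45-18:30.
So the common availability across everyone is 07:45-09:00, 10:30-12:45, 16:45-18:30.
The longest is 10:30-12:45 at 135 minutes.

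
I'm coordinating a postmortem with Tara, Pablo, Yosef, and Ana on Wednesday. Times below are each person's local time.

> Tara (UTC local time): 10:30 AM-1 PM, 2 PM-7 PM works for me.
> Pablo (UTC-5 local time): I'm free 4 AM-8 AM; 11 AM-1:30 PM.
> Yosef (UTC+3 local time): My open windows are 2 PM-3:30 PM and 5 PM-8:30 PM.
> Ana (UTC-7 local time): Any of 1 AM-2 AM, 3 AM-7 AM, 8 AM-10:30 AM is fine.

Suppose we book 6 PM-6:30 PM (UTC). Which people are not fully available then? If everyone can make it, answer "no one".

Ana, Yosef

Tara in UTC: 10:30-13:00, 14:00-19:00.
Pablo in UTC: 09:00-13:00, 16:00-18:30 (add 5h to convert from UTC-5).
Yosef in UTC: 11:00-12:30, 14:00-17:30 (subtract 3h to convert from UTC+3).
Ana in UTC: 08:00-09:00, 10:00-14:00, 15:00-17:30 (add 7h to convert from UTC-7).
Tara: free for 18:00-18:30. Pablo: free for 18:00-18:30. Yosef: not fully free for 18:00-18:30. Ana: not fully free for 18:00-18:30.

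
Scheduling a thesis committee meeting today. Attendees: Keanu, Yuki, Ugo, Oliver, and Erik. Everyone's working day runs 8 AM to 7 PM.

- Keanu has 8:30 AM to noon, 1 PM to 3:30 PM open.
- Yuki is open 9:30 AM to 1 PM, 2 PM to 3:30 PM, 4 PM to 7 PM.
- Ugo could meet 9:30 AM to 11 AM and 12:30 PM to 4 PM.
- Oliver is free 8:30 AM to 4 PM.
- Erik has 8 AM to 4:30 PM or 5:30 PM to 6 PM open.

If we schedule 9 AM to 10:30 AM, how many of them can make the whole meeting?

3

Keanu, Oliver, and Erik can make the full 09:00-10:30 slot — that's 3.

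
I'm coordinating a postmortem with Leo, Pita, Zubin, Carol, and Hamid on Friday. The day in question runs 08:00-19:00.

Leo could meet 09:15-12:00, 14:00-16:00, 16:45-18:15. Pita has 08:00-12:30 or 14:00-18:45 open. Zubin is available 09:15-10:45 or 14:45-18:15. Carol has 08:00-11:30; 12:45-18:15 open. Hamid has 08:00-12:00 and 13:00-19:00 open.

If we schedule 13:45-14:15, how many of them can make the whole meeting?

Carol and Hamid can make the full 13:45-14:15 slot — that's 2.

2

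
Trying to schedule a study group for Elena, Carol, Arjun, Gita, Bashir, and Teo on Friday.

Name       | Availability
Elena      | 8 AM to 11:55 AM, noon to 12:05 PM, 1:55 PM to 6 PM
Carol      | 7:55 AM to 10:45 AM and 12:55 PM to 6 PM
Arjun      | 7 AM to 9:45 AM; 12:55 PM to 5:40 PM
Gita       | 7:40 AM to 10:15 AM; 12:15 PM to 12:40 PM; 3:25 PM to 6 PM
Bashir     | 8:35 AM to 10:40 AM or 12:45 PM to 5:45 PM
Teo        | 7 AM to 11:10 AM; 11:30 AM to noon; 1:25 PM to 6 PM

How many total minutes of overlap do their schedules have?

205

Elena ∩ Carol: 08:00-10:45, 13:55-18:00.
Elena ∩ Carol ∩ Arjun: 08:00-09:45, 13:55-17:40.
Elena ∩ Carol ∩ Arjun ∩ Gita: 08:00-09:45, 15:25-17:40.
Elena ∩ Carol ∩ Arjun ∩ Gita ∩ Bashir: 08:35-09:45, 15:25-17:40.
Elena ∩ Carol ∩ Arjun ∩ Gita ∩ Bashir ∩ Teo: 08:35-09:45, 15:25-17:40.
So the common availability across everyone is 08:35-09:45, 15:25-17:40.
Summing the common windows: 70 + 135 = 205 minutes.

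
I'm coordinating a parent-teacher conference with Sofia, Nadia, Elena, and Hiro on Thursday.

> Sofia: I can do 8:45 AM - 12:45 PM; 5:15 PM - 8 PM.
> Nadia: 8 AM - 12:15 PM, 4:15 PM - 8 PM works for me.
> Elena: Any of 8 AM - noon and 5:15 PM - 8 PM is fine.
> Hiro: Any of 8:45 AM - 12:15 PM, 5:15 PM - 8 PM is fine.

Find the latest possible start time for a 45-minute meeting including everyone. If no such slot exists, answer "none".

Sofia ∩ Nadia: 08:45-12:15, 17:15-20:00.
Sofia ∩ Nadia ∩ Elena: 08:45-12:00, 17:15-20:00.
Sofia ∩ Nadia ∩ Elena ∩ Hiro: 08:45-12:00, 17:15-20:00.
The last common window of at least 45 minutes is 17:15-20:00; a 45-minute meeting can start as late as 19:15 and still end by 20:00.

19:15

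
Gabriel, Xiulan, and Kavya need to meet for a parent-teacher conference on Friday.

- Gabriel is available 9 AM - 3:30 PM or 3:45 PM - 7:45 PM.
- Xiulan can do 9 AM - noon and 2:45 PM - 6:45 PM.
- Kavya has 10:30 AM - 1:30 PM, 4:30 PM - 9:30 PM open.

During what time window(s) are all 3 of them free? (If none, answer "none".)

10:30-12:00, 16:30-18:45

Gabriel ∩ Xiulan: 09:00-12:00, 14:45-15:30, 15:45-18:45.
Gabriel ∩ Xiulan ∩ Kavya: 10:30-12:00, 16:30-18:45.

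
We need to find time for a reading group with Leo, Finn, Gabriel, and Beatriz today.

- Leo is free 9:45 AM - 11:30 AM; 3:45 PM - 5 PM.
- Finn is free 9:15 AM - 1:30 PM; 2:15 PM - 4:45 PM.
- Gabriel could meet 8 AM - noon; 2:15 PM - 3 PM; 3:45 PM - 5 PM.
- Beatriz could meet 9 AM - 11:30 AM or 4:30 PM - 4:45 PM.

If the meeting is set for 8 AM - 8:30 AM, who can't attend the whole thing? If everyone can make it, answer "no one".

Leo: not fully free for 08:00-08:30. Finn: not fully free for 08:00-08:30. Gabriel: free for 08:00-08:30. Beatriz: not fully free for 08:00-08:30.

Beatriz, Finn, Leo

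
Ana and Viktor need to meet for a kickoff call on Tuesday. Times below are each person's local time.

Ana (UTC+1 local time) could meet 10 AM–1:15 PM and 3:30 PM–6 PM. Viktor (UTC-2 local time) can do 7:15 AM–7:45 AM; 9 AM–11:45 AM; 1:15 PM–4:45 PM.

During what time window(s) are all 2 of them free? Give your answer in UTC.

Ana in UTC: 09:00-12:15, 14:30-17:00 (subtract 1h to convert from UTC+1).
Viktor in UTC: 09:15-09:45, 11:00-13:45, 15:15-18:45 (add 2h to convert from UTC-2).
Ana ∩ Viktor: 09:15-09:45, 11:00-12:15, 15:15-17:00.

09:15-09:45, 11:00-12:15, 15:15-17:00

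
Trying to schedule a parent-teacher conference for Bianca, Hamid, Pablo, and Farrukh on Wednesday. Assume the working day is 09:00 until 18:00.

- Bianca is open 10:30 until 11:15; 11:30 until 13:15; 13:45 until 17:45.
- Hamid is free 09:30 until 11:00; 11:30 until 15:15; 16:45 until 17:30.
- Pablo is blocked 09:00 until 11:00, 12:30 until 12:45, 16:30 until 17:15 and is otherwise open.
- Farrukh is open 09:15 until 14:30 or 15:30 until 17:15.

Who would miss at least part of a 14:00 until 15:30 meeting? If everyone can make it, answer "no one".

Farrukh, Hamid

Bianca free: 10:30-11:15, 11:30-13:15, 13:45-17:45.
Hamid free: 09:30-11:00, 11:30-15:15, 16:45-17:30.
Pablo free: 11:00-12:30, 12:45-16:30, 17:15-18:00 (invert busy blocks within the working day).
Farrukh free: 09:15-14:30, 15:30-17:15.
Bianca: free for 14:00-15:30. Hamid: not fully free for 14:00-15:30. Pablo: free for 14:00-15:30. Farrukh: not fully free for 14:00-15:30.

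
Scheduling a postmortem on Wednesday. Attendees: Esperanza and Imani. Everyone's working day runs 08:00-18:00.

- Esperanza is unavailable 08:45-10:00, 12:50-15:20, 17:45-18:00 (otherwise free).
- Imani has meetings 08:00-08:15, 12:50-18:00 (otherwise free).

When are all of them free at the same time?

08:15-08:45, 10:00-12:50

Esperanza free: 08:00-08:45, 10:00-12:50, 15:20-17:45 (invert busy blocks within the working day).
Imani free: 08:15-12:50 (invert busy blocks within the working day).
Esperanza ∩ Imani: 08:15-08:45, 10:00-12:50.
So the common availability across everyone is 08:15-08:45, 10:00-12:50.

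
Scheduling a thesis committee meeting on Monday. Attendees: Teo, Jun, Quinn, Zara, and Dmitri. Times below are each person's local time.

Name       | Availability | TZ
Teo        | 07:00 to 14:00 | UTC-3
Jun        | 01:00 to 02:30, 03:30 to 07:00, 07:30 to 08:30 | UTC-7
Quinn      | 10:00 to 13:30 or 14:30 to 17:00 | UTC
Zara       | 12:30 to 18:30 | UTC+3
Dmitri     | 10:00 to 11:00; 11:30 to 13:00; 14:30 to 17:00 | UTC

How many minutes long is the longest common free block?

90

Teo in UTC: 10:00-17:00 (add 3h to convert from UTC-3).
Jun in UTC: 08:00-09:30, 10:30-14:00, 14:30-15:30 (add 7h to convert from UTC-7).
Quinn in UTC: 10:00-13:30, 14:30-17:00.
Zara in UTC: 09:30-15:30 (subtract 3h to convert from UTC+3).
Dmitri in UTC: 10:00-11:00, 11:30-13:00, 14:30-17:00.
Teo ∩ Jun: 10:30-14:00, 14:30-15:30.
Teo ∩ Jun ∩ Quinn: 10:30-13:30, 14:30-15:30.
Teo ∩ Jun ∩ Quinn ∩ Zara: 10:30-13:30, 14:30-15:30.
Teo ∩ Jun ∩ Quinn ∩ Zara ∩ Dmitri: 10:30-11:00, 11:30-13:00, 14:30-15:30.
So the common availability across everyone is 10:30-11:00, 11:30-13:00, 14:30-15:30.
The longest is 11:30-13:00 at 90 minutes.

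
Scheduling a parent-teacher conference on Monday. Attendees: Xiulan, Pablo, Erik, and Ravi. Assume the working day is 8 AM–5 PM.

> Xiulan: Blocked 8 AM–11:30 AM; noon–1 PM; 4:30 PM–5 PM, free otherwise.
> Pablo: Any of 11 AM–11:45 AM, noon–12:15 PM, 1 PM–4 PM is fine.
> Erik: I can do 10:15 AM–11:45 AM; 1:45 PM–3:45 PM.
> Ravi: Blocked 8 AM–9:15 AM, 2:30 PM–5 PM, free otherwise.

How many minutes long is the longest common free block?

45

Xiulan free: 11:30-12:00, 13:00-16:30 (invert busy blocks within the working day).
Pablo free: 11:00-11:45, 12:00-12:15, 13:00-16:00.
Erik free: 10:15-11:45, 13:45-15:45.
Ravi free: 09:15-14:30 (invert busy blocks within the working day).
Xiulan ∩ Pablo: 11:30-11:45, 13:00-16:00.
Xiulan ∩ Pablo ∩ Erik: 11:30-11:45, 13:45-15:45.
Xiulan ∩ Pablo ∩ Erik ∩ Ravi: 11:30-11:45, 13:45-14:30.
The longest is 13:45-14:30 at 45 minutes.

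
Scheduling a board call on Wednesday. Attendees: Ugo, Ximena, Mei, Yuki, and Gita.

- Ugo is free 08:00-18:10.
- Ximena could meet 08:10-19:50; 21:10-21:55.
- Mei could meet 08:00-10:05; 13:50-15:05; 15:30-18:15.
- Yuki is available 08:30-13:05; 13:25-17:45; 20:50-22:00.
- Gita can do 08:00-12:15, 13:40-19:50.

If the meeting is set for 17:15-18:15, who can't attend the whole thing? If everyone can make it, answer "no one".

Ugo: not fully free for 17:15-18:15. Ximena: free for 17:15-18:15. Mei: free for 17:15-18:15. Yuki: not fully free for 17:15-18:15. Gita: free for 17:15-18:15.

Ugo, Yuki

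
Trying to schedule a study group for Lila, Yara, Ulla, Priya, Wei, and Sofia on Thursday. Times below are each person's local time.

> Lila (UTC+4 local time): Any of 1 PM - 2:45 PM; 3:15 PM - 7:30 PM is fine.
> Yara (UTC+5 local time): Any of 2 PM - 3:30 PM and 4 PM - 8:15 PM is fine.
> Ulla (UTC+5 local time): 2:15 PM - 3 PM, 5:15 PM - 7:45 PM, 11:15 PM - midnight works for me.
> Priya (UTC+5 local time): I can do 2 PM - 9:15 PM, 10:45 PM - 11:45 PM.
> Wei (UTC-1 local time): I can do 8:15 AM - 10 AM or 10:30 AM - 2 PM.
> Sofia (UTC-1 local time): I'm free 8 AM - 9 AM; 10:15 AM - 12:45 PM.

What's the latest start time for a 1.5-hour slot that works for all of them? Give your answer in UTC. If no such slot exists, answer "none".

12:15

Lila in UTC: 09:00-10:45, 11:15-15:30 (subtract 4h to convert from UTC+4).
Yara in UTC: 09:00-10:30, 11:00-15:15 (subtract 5h to convert from UTC+5).
Ulla in UTC: 09:15-10:00, 12:15-14:45, 18:15-19:00 (subtract 5h to convert from UTC+5).
Priya in UTC: 09:00-16:15, 17:45-18:45 (subtract 5h to convert from UTC+5).
Wei in UTC: 09:15-11:00, 11:30-15:00 (add 1h to convert from UTC-1).
Sofia in UTC: 09:00-10:00, 11:15-13:45 (add 1h to convert from UTC-1).
Lila ∩ Yara: 09:00-10:30, 11:15-15:15.
Lila ∩ Yara ∩ Ulla: 09:15-10:00, 12:15-14:45.
Lila ∩ Yara ∩ Ulla ∩ Priya: 09:15-10:00, 12:15-14:45.
Lila ∩ Yara ∩ Ulla ∩ Priya ∩ Wei: 09:15-10:00, 12:15-14:45.
Lila ∩ Yara ∩ Ulla ∩ Priya ∩ Wei ∩ Sofia: 09:15-10:00, 12:15-13:45.
The last common window of at least 90 minutes is 12:15-13:45; a 90-minute meeting can start as late as 12:15 and still end by 13:45.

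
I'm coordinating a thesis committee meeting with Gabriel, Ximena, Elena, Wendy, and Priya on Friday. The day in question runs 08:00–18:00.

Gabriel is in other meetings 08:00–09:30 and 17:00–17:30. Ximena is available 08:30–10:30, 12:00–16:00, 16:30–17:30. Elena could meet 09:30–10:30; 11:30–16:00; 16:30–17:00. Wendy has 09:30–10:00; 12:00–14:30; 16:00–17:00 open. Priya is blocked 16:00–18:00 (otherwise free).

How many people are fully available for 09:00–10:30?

2

Gabriel free: 09:30-17:00, 17:30-18:00 (invert busy blocks within the working day).
Ximena free: 08:30-10:30, 12:00-16:00, 16:30-17:30.
Elena free: 09:30-10:30, 11:30-16:00, 16:30-17:00.
Wendy free: 09:30-10:00, 12:00-14:30, 16:00-17:00.
Priya free: 08:00-16:00 (invert busy blocks within the working day).
Ximena and Priya can make the full 09:00-10:30 slot — that's 2.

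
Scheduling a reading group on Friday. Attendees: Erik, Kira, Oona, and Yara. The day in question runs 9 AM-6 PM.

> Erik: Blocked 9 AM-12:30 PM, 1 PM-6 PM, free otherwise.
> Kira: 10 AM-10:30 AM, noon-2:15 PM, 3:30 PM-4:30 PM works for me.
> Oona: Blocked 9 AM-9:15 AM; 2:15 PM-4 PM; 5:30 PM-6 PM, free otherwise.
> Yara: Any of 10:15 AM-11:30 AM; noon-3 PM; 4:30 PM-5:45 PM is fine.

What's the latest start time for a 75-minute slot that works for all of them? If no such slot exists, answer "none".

none

Erik free: 12:30-13:00 (invert busy blocks within the working day).
Kira free: 10:00-10:30, 12:00-14:15, 15:30-16:30.
Oona free: 09:15-14:15, 16:00-17:30 (invert busy blocks within the working day).
Yara free: 10:15-11:30, 12:00-15:00, 16:30-17:45.
Erik ∩ Kira: 12:30-13:00.
Erik ∩ Kira ∩ Oona: 12:30-13:00.
Erik ∩ Kira ∩ Oona ∩ Yara: 12:30-13:00.
No common window is at least 75 minutes long.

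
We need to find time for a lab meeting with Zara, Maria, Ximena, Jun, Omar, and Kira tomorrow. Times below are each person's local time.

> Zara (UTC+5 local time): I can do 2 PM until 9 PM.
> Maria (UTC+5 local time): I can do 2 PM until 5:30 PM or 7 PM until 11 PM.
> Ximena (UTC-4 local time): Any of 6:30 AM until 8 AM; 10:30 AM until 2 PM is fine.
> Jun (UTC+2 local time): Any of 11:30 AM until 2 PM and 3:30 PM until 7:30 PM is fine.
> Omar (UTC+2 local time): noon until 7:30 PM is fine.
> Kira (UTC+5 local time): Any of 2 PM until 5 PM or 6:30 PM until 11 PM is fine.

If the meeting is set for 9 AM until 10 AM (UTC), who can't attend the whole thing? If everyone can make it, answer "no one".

Zara in UTC: 09:00-16:00 (subtract 5h to convert from UTC+5).
Maria in UTC: 09:00-12:30, 14:00-18:00 (subtract 5h to convert from UTC+5).
Ximena in UTC: 10:30-12:00, 14:30-18:00 (add 4h to convert from UTC-4).
Jun in UTC: 09:30-12:00, 13:30-17:30 (subtract 2h to convert from UTC+2).
Omar in UTC: 10:00-17:30 (subtract 2h to convert from UTC+2).
Kira in UTC: 09:00-12:00, 13:30-18:00 (subtract 5h to convert from UTC+5).
Zara: free for 09:00-10:00. Maria: free for 09:00-10:00. Ximena: not fully free for 09:00-10:00. Jun: not fully free for 09:00-10:00. Omar: not fully free for 09:00-10:00. Kira: free for 09:00-10:00.

Jun, Omar, Ximena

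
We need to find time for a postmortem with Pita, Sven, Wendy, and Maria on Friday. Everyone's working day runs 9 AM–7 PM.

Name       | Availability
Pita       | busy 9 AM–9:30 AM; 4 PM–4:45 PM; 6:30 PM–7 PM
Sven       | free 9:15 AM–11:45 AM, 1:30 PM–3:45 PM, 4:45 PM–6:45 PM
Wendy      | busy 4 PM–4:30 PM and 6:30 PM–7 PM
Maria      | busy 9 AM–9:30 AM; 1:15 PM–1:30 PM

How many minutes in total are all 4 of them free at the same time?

375

Pita free: 09:30-16:00, 16:45-18:30 (invert busy blocks within the working day).
Sven free: 09:15-11:45, 13:30-15:45, 16:45-18:45.
Wendy free: 09:00-16:00, 16:30-18:30 (invert busy blocks within the working day).
Maria free: 09:30-13:15, 13:30-19:00 (invert busy blocks within the working day).
Pita ∩ Sven: 09:30-11:45, 13:30-15:45, 16:45-18:30.
Pita ∩ Sven ∩ Wendy: 09:30-11:45, 13:30-15:45, 16:45-18:30.
Pita ∩ Sven ∩ Wendy ∩ Maria: 09:30-11:45, 13:30-15:45, 16:45-18:30.
Summing the common windows: 135 + 135 + 105 = 375 minutes.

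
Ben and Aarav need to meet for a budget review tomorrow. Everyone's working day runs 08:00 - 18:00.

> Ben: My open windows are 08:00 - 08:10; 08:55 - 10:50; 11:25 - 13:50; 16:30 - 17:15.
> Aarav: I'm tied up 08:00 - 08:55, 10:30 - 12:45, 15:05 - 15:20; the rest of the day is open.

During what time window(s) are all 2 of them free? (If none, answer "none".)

Ben free: 08:00-08:10, 08:55-10:50, 11:25-13:50, 16:30-17:15.
Aarav free: 08:55-10:30, 12:45-15:05, 15:20-18:00 (invert busy blocks within the working day).
Ben ∩ Aarav: 08:55-10:30, 12:45-13:50, 16:30-17:15.
Those are the intersection windows.

08:55-10:30, 12:45-13:50, 16:30-17:15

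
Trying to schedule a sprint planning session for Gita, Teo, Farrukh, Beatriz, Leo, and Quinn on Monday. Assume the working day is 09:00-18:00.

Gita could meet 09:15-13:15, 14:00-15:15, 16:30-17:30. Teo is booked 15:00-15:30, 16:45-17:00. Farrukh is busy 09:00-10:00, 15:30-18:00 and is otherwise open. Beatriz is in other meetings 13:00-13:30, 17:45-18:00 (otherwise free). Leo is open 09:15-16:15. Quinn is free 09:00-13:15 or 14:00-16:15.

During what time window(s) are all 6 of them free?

10:00-13:00, 14:00-15:00

Gita free: 09:15-13:15, 14:00-15:15, 16:30-17:30.
Teo free: 09:00-15:00, 15:30-16:45, 17:00-18:00 (invert busy blocks within the working day).
Farrukh free: 10:00-15:30 (invert busy blocks within the working day).
Beatriz free: 09:00-13:00, 13:30-17:45 (invert busy blocks within the working day).
Leo free: 09:15-16:15.
Quinn free: 09:00-13:15, 14:00-16:15.
Gita ∩ Teo: 09:15-13:15, 14:00-15:00, 16:30-16:45, 17:00-17:30.
Gita ∩ Teo ∩ Farrukh: 10:00-13:15, 14:00-15:00.
Gita ∩ Teo ∩ Farrukh ∩ Beatriz: 10:00-13:00, 14:00-15:00.
Gita ∩ Teo ∩ Farrukh ∩ Beatriz ∩ Leo: 10:00-13:00, 14:00-15:00.
Gita ∩ Teo ∩ Farrukh ∩ Beatriz ∩ Leo ∩ Quinn: 10:00-13:00, 14:00-15:00.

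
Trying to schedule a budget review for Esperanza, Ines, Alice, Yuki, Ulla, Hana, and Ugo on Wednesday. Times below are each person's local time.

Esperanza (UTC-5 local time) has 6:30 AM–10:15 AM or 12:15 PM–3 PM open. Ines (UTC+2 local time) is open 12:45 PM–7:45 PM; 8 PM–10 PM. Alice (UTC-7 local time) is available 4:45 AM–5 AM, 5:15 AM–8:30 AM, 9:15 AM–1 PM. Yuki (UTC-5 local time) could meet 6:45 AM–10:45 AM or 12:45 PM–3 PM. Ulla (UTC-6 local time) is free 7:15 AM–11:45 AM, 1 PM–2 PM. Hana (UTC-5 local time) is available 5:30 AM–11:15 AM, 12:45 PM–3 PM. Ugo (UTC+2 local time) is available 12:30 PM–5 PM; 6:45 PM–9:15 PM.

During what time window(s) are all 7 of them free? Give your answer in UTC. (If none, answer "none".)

Esperanza in UTC: 11:30-15:15, 17:15-20:00 (add 5h to convert from UTC-5).
Ines in UTC: 10:45-17:45, 18:00-20:00 (subtract 2h to convert from UTC+2).
Alice in UTC: 11:45-12:00, 12:15-15:30, 16:15-20:00 (add 7h to convert from UTC-7).
Yuki in UTC: 11:45-15:45, 17:45-20:00 (add 5h to convert from UTC-5).
Ulla in UTC: 13:15-17:45, 19:00-20:00 (add 6h to convert from UTC-6).
Hana in UTC: 10:30-16:15, 17:45-20:00 (add 5h to convert from UTC-5).
Ugo in UTC: 10:30-15:00, 16:45-19:15 (subtract 2h to convert from UTC+2).
Esperanza ∩ Ines: 11:30-15:15, 17:15-17:45, 18:00-20:00.
Esperanza ∩ Ines ∩ Alice: 11:45-12:00, 12:15-15:15, 17:15-17:45, 18:00-20:00.
Esperanza ∩ Ines ∩ Alice ∩ Yuki: 11:45-12:00, 12:15-15:15, 18:00-20:00.
Esperanza ∩ Ines ∩ Alice ∩ Yuki ∩ Ulla: 13:15-15:15, 19:00-20:00.
Esperanza ∩ Ines ∩ Alice ∩ Yuki ∩ Ulla ∩ Hana: 13:15-15:15, 19:00-20:00.
Esperanza ∩ Ines ∩ Alice ∩ Yuki ∩ Ulla ∩ Hana ∩ Ugo: 13:15-15:00, 19:00-19:15.

13:15-15:00, 19:00-19:15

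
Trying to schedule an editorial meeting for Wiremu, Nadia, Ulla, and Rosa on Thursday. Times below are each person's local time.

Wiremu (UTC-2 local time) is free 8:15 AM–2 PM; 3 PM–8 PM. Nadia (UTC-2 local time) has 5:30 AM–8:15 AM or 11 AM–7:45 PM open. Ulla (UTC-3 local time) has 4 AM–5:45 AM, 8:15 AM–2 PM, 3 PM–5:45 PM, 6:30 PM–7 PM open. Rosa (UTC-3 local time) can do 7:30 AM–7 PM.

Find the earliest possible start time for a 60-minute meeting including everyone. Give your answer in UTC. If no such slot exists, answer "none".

13:00

Wiremu in UTC: 10:15-16:00, 17:00-22:00 (add 2h to convert from UTC-2).
Nadia in UTC: 07:30-10:15, 13:00-21:45 (add 2h to convert from UTC-2).
Ulla in UTC: 07:00-08:45, 11:15-17:00, 18:00-20:45, 21:30-22:00 (add 3h to convert from UTC-3).
Rosa in UTC: 10:30-22:00 (add 3h to convert from UTC-3).
Wiremu ∩ Nadia: 13:00-16:00, 17:00-21:45.
Wiremu ∩ Nadia ∩ Ulla: 13:00-16:00, 18:00-20:45, 21:30-21:45.
Wiremu ∩ Nadia ∩ Ulla ∩ Rosa: 13:00-16:00, 18:00-20:45, 21:30-21:45.
The first common window of at least 60 minutes is 13:00-16:00, so the earliest start is 13:00.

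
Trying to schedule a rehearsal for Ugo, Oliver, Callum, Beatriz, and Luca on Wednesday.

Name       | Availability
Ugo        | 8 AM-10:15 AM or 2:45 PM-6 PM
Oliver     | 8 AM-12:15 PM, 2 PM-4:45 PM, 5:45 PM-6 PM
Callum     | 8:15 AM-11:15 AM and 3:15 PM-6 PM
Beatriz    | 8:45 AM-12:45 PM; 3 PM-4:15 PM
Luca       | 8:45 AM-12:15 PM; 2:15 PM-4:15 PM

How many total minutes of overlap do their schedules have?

Ugo ∩ Oliver: 08:00-10:15, 14:45-16:45, 17:45-18:00.
Ugo ∩ Oliver ∩ Callum: 08:15-10:15, 15:15-16:45, 17:45-18:00.
Ugo ∩ Oliver ∩ Callum ∩ Beatriz: 08:45-10:15, 15:15-16:15.
Ugo ∩ Oliver ∩ Callum ∩ Beatriz ∩ Luca: 08:45-10:15, 15:15-16:15.
Summing the common windows: 90 + 60 = 150 minutes.

150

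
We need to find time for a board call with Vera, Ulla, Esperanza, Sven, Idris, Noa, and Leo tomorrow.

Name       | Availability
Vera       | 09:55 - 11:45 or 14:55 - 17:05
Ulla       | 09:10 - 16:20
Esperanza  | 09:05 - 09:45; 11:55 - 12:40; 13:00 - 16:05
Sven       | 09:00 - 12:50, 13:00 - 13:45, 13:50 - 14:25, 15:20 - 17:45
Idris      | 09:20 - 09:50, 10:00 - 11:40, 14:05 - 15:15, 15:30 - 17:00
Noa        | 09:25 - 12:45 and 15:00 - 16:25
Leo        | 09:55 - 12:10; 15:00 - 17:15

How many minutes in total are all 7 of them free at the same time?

35

Vera ∩ Ulla: 09:55-11:45, 14:55-16:20.
Vera ∩ Ulla ∩ Esperanza: 14:55-16:05.
Vera ∩ Ulla ∩ Esperanza ∩ Sven: 15:20-16:05.
Vera ∩ Ulla ∩ Esperanza ∩ Sven ∩ Idris: 15:30-16:05.
Vera ∩ Ulla ∩ Esperanza ∩ Sven ∩ Idris ∩ Noa: 15:30-16:05.
Vera ∩ Ulla ∩ Esperanza ∩ Sven ∩ Idris ∩ Noa ∩ Leo: 15:30-16:05.
That's a single block of 35 minutes.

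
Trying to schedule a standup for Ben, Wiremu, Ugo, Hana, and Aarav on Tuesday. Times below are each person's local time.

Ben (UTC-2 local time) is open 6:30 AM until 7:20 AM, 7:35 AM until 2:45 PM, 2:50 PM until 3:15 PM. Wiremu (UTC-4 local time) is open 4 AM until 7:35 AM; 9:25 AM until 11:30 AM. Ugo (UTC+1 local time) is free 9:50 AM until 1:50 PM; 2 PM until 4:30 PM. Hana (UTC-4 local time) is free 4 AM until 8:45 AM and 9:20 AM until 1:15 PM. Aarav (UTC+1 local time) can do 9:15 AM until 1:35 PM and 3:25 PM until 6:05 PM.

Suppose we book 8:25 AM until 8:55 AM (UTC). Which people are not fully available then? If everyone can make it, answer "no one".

Ben in UTC: 08:30-09:20, 09:35-16:45, 16:50-17:15 (add 2h to convert from UTC-2).
Wiremu in UTC: 08:00-11:35, 13:25-15:30 (add 4h to convert from UTC-4).
Ugo in UTC: 08:50-12:50, 13:00-15:30 (subtract 1h to convert from UTC+1).
Hana in UTC: 08:00-12:45, 13:20-17:15 (add 4h to convert from UTC-4).
Aarav in UTC: 08:15-12:35, 14:25-17:05 (subtract 1h to convert from UTC+1).
Ben: not fully free for 08:25-08:55. Wiremu: free for 08:25-08:55. Ugo: not fully free for 08:25-08:55. Hana: free for 08:25-08:55. Aarav: free for 08:25-08:55.

Ben, Ugo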